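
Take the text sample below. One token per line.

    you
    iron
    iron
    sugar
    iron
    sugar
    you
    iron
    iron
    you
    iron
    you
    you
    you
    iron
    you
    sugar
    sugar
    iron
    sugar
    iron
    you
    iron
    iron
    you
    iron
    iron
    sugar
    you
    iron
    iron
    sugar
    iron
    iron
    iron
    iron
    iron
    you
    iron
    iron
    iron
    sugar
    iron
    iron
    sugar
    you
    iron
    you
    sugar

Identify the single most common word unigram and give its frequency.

"iron", 26 times

Unigram frequencies (highest first):
  iron: 26
  you: 13
  sugar: 10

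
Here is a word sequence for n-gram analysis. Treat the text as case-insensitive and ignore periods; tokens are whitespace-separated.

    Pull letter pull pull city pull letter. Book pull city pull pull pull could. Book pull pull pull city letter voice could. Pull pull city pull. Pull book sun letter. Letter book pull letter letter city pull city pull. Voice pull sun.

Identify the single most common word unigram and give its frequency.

Unigram frequencies (highest first):
  pull: 19
  letter: 7
  city: 6
  book: 4
  could: 2
  voice: 2
  … (1 more, each ≤ 2)

"pull", 19 times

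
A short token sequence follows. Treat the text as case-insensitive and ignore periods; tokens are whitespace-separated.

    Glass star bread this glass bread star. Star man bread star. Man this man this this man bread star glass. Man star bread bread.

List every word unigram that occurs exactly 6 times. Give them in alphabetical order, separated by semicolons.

Unigram counts meeting the condition (exactly 6 times):
  bread: 6
  star: 6

bread; star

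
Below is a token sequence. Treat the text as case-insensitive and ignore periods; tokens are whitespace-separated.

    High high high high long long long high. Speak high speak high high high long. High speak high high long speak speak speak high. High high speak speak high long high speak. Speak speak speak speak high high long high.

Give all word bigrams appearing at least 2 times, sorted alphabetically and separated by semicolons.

high high; high long; high speak; long high; long long; speak high; speak speak

Bigram counts meeting the condition (at least 2 times):
  high high: 9
  high long: 5
  high speak: 5
  long high: 4
  long long: 2
  speak high: 6
  speak speak: 7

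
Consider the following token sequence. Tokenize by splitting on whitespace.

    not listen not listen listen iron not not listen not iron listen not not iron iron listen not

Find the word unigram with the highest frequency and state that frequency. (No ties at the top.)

"not", 8 times

Unigram frequencies (highest first):
  not: 8
  listen: 6
  iron: 4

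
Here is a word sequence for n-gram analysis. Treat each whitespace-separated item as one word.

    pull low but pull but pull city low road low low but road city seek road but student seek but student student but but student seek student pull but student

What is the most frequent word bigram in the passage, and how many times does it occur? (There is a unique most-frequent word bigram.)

"but student", 4 times

Bigram frequencies (highest first):
  but student: 4
  low but: 2
  but pull: 2
  pull but: 2
  student seek: 2
  pull low: 1
  … (16 more, each ≤ 1)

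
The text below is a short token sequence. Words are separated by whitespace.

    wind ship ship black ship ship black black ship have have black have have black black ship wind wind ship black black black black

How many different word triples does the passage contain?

24 tokens → 22 trigram windows in total.
Repeated trigrams (each contributes count−1 duplicates):
  black black black: 2
  black black ship: 2
  have have black: 2
  ship black black: 2
  ship ship black: 2
5 duplicate windows → 22 − 5 = 17 distinct.

17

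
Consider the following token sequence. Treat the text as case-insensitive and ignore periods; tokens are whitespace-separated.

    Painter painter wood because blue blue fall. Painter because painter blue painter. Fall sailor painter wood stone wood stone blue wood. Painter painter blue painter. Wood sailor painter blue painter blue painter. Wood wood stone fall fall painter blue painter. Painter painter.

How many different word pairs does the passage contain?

23

42 tokens → 41 bigram windows in total.
Repeated bigrams (each contributes count−1 duplicates):
  blue painter: 5
  painter blue: 5
  painter painter: 4
  painter wood: 4
  wood stone: 3
  fall painter: 2
  sailor painter: 2
18 duplicate windows → 41 − 18 = 23 distinct.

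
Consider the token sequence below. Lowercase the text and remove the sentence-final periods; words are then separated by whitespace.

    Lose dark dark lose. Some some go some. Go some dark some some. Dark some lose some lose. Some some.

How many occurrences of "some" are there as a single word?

10

Scanning the 20 tokens for "some":
  position 5: some
  position 6: some
  position 8: some
  position 10: some
  position 12: some
  position 13: some
  position 15: some
  position 17: some
  position 19: some
  position 20: some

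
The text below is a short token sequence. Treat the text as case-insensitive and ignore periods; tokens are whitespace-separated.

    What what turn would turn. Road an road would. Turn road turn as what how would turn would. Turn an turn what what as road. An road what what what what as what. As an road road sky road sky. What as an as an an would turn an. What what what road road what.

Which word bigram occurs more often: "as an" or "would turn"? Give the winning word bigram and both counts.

"would turn" (5 vs 3)

"as an": 3 occurrences
"would turn": 5 occurrences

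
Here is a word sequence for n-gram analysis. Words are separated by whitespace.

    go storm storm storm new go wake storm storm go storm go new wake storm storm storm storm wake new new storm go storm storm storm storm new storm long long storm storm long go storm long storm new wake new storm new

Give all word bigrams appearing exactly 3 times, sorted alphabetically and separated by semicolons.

Bigram counts meeting the condition (exactly 3 times):
  new storm: 3
  storm go: 3
  storm long: 3

new storm; storm go; storm long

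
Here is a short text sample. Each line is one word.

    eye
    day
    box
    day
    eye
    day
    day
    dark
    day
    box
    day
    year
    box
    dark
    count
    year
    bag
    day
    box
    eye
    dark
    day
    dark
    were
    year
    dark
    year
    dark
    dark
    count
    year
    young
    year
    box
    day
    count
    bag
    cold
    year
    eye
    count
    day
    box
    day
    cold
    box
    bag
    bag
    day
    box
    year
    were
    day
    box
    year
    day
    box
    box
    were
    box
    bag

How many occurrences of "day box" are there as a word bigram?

Scanning the 60 overlapping bigram windows for "day box":
  position 2–3: day box
  position 9–10: day box
  position 18–19: day box
  position 42–43: day box
  position 49–50: day box
  position 53–54: day box
  position 56–57: day box

7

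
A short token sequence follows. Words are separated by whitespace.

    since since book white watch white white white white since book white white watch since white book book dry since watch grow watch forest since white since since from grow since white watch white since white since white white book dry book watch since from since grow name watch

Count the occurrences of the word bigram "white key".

0

Scanning the 48 overlapping bigram windows for "white key":
  (none found)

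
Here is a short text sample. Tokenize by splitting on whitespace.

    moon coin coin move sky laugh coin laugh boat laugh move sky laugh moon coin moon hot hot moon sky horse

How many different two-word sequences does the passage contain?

21 tokens → 20 bigram windows in total.
Repeated bigrams (each contributes count−1 duplicates):
  moon coin: 2
  move sky: 2
  sky laugh: 2
3 duplicate windows → 20 − 3 = 17 distinct.

17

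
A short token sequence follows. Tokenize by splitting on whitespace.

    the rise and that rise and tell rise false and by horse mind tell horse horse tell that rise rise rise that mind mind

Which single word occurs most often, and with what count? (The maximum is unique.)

Unigram frequencies (highest first):
  rise: 6
  and: 3
  that: 3
  tell: 3
  horse: 3
  mind: 3
  … (3 more, each ≤ 1)

"rise", 6 times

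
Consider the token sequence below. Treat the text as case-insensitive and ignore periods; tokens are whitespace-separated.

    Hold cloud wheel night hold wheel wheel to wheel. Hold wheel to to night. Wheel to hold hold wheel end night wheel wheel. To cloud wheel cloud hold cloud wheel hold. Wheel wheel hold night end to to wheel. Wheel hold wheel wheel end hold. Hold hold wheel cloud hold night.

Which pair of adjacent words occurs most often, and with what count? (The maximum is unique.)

"hold wheel", 6 times

Bigram frequencies (highest first):
  hold wheel: 6
  wheel wheel: 5
  wheel to: 4
  wheel hold: 4
  cloud wheel: 3
  hold hold: 3
  … (17 more, each ≤ 2)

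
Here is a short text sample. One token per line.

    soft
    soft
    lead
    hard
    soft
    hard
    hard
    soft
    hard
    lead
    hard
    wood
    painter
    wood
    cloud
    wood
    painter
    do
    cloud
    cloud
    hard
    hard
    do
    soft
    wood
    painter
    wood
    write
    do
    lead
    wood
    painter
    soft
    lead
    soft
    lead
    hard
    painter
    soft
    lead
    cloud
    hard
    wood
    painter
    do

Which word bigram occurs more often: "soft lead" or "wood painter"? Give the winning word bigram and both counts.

"wood painter" (5 vs 4)

"soft lead": 4 occurrences
"wood painter": 5 occurrences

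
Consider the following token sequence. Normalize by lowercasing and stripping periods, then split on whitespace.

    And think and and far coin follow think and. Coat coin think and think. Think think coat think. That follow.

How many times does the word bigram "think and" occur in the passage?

3

Scanning the 19 overlapping bigram windows for "think and":
  position 2–3: think and
  position 8–9: think and
  position 12–13: think and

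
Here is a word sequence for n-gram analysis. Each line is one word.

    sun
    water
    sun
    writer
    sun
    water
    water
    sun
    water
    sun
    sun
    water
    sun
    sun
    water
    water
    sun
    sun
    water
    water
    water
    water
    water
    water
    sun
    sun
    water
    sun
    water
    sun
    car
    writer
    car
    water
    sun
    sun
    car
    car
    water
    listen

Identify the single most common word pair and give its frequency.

"water sun", 9 times

Bigram frequencies (highest first):
  water sun: 9
  sun water: 8
  water water: 7
  sun sun: 5
  sun car: 2
  car water: 2
  … (6 more, each ≤ 1)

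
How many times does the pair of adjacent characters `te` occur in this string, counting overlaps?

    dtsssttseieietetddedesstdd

1

Sliding a length-2 window over the 26 characters (25 positions):
  position 14–15: te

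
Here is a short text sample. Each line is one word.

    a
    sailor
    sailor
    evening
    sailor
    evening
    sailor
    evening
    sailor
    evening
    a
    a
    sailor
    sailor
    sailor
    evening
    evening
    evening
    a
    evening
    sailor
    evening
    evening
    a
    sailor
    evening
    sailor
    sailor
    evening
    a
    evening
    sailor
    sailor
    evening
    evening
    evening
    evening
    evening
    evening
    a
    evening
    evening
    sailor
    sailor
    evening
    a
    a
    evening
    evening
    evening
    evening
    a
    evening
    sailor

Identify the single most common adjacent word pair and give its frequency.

"evening evening", 12 times

Bigram frequencies (highest first):
  evening evening: 12
  sailor evening: 10
  evening sailor: 8
  evening a: 7
  sailor sailor: 6
  a evening: 5
  … (2 more, each ≤ 3)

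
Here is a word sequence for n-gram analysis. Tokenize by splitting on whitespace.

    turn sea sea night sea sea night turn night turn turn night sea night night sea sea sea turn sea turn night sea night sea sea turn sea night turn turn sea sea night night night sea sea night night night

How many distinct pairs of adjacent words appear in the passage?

41 tokens → 40 bigram windows in total.
Repeated bigrams (each contributes count−1 duplicates):
  sea night: 7
  sea sea: 7
  night sea: 6
  night night: 5
  turn sea: 4
  night turn: 3
  sea turn: 3
  turn night: 3
  … (1 more repeated)
31 duplicate windows → 40 − 31 = 9 distinct.

9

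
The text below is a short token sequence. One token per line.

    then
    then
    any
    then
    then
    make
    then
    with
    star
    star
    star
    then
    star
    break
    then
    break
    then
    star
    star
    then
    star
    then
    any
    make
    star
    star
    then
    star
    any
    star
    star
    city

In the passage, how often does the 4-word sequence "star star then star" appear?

3

Scanning the 29 overlapping 4-gram windows for "star star then star":
  position 10–13: star star then star
  position 18–21: star star then star
  position 25–28: star star then star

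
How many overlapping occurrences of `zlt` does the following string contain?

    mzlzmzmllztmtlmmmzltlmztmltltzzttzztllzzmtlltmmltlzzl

1

Sliding a length-3 window over the 53 characters (51 positions):
  position 18–20: zlt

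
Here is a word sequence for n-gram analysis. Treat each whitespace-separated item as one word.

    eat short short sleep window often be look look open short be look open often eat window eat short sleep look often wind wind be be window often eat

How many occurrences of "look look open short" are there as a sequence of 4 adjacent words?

1

Scanning the 26 overlapping 4-gram windows for "look look open short":
  position 8–11: look look open short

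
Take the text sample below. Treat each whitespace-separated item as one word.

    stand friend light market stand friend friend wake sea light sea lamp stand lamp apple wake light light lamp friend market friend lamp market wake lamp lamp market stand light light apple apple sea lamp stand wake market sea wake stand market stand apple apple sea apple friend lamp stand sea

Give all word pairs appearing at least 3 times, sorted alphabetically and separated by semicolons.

lamp stand; market stand

Bigram counts meeting the condition (at least 3 times):
  lamp stand: 3
  market stand: 3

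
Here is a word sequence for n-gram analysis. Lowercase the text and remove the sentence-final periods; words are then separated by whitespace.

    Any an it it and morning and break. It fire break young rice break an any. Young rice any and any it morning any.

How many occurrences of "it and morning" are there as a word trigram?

1

Scanning the 22 overlapping trigram windows for "it and morning":
  position 4–6: it and morning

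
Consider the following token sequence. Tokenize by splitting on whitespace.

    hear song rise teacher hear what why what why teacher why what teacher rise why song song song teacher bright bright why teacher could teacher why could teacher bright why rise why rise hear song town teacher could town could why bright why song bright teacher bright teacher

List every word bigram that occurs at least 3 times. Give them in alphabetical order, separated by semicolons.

bright why; teacher bright

Bigram counts meeting the condition (at least 3 times):
  bright why: 3
  teacher bright: 3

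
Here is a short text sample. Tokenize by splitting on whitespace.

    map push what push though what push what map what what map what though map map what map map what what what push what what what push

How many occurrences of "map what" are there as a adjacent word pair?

4

Scanning the 26 overlapping bigram windows for "map what":
  position 9–10: map what
  position 12–13: map what
  position 16–17: map what
  position 19–20: map what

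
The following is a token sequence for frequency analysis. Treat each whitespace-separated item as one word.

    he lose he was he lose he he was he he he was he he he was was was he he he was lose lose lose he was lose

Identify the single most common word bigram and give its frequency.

"he he", 7 times

Bigram frequencies (highest first):
  he he: 7
  he was: 6
  was he: 4
  lose he: 3
  he lose: 2
  was was: 2
  … (2 more, each ≤ 2)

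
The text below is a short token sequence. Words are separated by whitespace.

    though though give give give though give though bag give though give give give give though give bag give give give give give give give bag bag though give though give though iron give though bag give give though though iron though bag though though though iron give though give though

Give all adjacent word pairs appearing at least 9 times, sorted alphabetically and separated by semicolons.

give give; give though

Bigram counts meeting the condition (at least 9 times):
  give give: 12
  give though: 10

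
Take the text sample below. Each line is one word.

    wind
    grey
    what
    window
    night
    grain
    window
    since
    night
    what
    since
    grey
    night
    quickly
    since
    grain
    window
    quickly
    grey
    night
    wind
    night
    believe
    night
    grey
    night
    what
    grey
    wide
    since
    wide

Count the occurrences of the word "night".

7

Scanning the 31 tokens for "night":
  position 5: night
  position 9: night
  position 13: night
  position 20: night
  position 22: night
  position 24: night
  position 26: night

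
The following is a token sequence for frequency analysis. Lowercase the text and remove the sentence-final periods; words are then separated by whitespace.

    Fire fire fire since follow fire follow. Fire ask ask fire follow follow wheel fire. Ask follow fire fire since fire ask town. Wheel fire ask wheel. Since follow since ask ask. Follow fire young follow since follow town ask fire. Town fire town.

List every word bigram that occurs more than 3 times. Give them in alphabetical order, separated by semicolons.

fire ask; follow fire

Bigram counts meeting the condition (more than 3 times):
  fire ask: 4
  follow fire: 4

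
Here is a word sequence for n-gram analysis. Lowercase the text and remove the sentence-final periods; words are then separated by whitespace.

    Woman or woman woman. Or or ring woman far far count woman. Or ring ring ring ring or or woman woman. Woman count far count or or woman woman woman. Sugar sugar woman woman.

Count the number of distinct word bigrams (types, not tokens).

34 tokens → 33 bigram windows in total.
Repeated bigrams (each contributes count−1 duplicates):
  woman woman: 6
  or or: 3
  or woman: 3
  ring ring: 3
  woman or: 3
  far count: 2
  or ring: 2
15 duplicate windows → 33 − 15 = 18 distinct.

18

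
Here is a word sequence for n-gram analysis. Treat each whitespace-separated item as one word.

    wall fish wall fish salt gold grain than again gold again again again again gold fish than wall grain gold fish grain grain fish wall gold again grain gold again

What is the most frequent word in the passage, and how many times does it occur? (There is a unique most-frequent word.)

"again", 7 times

Unigram frequencies (highest first):
  again: 7
  gold: 6
  fish: 5
  grain: 5
  wall: 4
  than: 2
  … (1 more, each ≤ 1)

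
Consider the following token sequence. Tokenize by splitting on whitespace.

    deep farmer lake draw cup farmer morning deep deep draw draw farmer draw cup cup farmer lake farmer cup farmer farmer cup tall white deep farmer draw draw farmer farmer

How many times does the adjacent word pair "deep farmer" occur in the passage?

Scanning the 29 overlapping bigram windows for "deep farmer":
  position 1–2: deep farmer
  position 25–26: deep farmer

2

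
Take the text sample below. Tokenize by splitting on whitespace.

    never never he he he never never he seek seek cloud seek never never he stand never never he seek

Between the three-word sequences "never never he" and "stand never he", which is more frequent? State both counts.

"never never he" (4 vs 0)

"never never he": 4 occurrences
"stand never he": 0 occurrences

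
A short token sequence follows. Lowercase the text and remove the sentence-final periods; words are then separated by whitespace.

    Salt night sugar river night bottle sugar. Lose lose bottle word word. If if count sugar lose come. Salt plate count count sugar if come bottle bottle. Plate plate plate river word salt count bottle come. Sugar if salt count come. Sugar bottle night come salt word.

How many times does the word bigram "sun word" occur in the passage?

Scanning the 46 overlapping bigram windows for "sun word":
  (none found)

0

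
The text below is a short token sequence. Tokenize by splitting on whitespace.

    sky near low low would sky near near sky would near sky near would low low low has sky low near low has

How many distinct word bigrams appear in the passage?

23 tokens → 22 bigram windows in total.
Repeated bigrams (each contributes count−1 duplicates):
  low low: 3
  sky near: 3
  low has: 2
  near low: 2
  near sky: 2
7 duplicate windows → 22 − 7 = 15 distinct.

15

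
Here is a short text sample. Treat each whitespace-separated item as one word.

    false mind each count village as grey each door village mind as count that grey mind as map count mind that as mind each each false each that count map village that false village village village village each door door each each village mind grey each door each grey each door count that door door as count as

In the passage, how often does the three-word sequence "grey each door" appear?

3

Scanning the 56 overlapping trigram windows for "grey each door":
  position 7–9: grey each door
  position 45–47: grey each door
  position 49–51: grey each door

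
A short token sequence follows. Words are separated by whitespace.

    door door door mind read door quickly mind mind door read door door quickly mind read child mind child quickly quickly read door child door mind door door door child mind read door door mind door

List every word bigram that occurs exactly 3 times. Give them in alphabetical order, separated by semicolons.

Bigram counts meeting the condition (exactly 3 times):
  door mind: 3
  mind door: 3
  mind read: 3

door mind; mind door; mind read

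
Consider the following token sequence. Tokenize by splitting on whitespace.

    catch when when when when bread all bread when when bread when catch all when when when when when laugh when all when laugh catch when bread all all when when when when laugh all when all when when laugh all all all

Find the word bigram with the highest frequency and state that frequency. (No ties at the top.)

"when when", 12 times

Bigram frequencies (highest first):
  when when: 12
  all when: 5
  when laugh: 4
  when bread: 3
  all all: 3
  catch when: 2
  … (9 more, each ≤ 2)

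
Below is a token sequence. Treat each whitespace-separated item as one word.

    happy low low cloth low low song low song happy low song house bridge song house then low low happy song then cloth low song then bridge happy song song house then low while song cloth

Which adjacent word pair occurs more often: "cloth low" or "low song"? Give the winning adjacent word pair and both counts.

"low song" (4 vs 2)

"cloth low": 2 occurrences
"low song": 4 occurrences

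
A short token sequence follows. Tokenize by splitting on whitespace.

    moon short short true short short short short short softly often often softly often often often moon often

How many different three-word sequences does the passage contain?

13

18 tokens → 16 trigram windows in total.
Repeated trigrams (each contributes count−1 duplicates):
  short short short: 3
  softly often often: 2
3 duplicate windows → 16 − 3 = 13 distinct.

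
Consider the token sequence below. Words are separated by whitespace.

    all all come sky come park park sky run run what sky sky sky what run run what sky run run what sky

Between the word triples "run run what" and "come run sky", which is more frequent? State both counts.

"run run what" (3 vs 0)

"run run what": 3 occurrences
"come run sky": 0 occurrences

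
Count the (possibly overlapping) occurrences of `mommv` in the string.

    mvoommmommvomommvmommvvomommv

4

Sliding a length-5 window over the 29 characters (25 positions):
  position 7–11: mommv
  position 13–17: mommv
  position 18–22: mommv
  position 25–29: mommv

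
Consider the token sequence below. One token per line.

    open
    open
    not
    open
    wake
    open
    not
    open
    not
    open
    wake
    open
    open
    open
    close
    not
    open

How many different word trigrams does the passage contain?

17 tokens → 15 trigram windows in total.
Repeated trigrams (each contributes count−1 duplicates):
  open not open: 3
  not open wake: 2
  open wake open: 2
4 duplicate windows → 15 − 4 = 11 distinct.

11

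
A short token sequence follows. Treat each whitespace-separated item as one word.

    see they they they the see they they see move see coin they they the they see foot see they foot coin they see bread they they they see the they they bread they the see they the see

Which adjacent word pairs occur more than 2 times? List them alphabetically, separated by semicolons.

Bigram counts meeting the condition (more than 2 times):
  see they: 4
  the see: 3
  they see: 4
  they the: 4
  they they: 7

see they; the see; they see; they the; they they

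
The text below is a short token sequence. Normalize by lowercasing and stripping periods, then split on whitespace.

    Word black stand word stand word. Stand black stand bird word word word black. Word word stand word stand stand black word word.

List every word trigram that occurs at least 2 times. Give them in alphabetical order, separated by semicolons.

black word word; stand word stand; word stand word

Trigram counts meeting the condition (at least 2 times):
  black word word: 2
  stand word stand: 3
  word stand word: 2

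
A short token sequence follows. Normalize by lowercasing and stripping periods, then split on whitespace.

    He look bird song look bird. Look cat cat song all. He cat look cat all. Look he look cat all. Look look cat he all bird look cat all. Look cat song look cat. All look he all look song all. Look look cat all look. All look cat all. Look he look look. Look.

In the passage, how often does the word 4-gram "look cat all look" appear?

6

Scanning the 53 overlapping 4-gram windows for "look cat all look":
  position 14–17: look cat all look
  position 19–22: look cat all look
  position 28–31: look cat all look
  position 34–37: look cat all look
  position 44–47: look cat all look
  position 49–52: look cat all look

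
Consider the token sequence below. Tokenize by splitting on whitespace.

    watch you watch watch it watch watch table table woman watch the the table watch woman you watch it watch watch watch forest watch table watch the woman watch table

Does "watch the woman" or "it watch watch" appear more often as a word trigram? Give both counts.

"it watch watch" (2 vs 1)

"watch the woman": 1 occurrence
"it watch watch": 2 occurrences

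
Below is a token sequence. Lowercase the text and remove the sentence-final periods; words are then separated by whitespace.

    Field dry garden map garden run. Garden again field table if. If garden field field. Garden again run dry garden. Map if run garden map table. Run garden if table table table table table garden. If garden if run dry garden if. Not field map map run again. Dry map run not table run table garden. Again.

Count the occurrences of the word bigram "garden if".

Scanning the 56 overlapping bigram windows for "garden if":
  position 28–29: garden if
  position 35–36: garden if
  position 37–38: garden if
  position 41–42: garden if

4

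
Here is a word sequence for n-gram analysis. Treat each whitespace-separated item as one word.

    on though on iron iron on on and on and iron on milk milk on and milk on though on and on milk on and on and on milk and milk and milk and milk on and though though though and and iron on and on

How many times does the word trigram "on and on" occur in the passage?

Scanning the 44 overlapping trigram windows for "on and on":
  position 7–9: on and on
  position 20–22: on and on
  position 24–26: on and on
  position 26–28: on and on
  position 44–46: on and on

5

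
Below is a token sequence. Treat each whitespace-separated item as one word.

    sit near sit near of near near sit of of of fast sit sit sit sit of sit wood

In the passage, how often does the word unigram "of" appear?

5

Scanning the 19 tokens for "of":
  position 5: of
  position 9: of
  position 10: of
  position 11: of
  position 17: of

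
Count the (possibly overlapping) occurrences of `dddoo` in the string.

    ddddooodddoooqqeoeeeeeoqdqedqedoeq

2

Sliding a length-5 window over the 34 characters (30 positions):
  position 2–6: dddoo
  position 8–12: dddoo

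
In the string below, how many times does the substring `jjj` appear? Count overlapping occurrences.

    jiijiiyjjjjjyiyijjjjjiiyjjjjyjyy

8

Sliding a length-3 window over the 32 characters (30 positions):
  position 8–10: jjj
  position 9–11: jjj
  position 10–12: jjj
  position 17–19: jjj
  position 18–20: jjj
  position 19–21: jjj
  position 25–27: jjj
  position 26–28: jjj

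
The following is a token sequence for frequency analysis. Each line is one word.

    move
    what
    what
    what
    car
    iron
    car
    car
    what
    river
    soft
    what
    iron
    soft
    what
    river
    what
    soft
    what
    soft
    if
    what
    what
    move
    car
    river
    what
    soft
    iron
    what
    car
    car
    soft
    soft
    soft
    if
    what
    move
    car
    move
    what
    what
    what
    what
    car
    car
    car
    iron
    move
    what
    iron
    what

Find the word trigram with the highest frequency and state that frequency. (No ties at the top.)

"what what what", 3 times

Trigram frequencies (highest first):
  what what what: 3
  move what what: 2
  what what car: 2
  river what soft: 2
  soft if what: 2
  what move car: 2
  … (36 more, each ≤ 2)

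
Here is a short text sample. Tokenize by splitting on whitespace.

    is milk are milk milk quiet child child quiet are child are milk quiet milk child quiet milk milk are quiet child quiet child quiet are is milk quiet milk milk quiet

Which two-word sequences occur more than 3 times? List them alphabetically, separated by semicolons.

Bigram counts meeting the condition (more than 3 times):
  child quiet: 4
  milk quiet: 4

child quiet; milk quiet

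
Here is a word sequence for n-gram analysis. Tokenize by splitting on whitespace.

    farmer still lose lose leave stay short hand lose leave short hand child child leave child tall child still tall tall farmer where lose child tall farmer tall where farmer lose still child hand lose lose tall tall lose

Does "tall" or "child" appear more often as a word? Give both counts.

"tall" (7 vs 6)

"tall": 7 occurrences
"child": 6 occurrences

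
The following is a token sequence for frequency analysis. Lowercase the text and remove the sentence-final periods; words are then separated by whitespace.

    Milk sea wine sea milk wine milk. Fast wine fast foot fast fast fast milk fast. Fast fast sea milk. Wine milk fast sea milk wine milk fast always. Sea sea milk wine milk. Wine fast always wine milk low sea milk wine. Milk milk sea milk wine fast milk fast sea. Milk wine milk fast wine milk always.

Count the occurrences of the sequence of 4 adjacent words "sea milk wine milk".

Scanning the 56 overlapping 4-gram windows for "sea milk wine milk":
  position 4–7: sea milk wine milk
  position 19–22: sea milk wine milk
  position 24–27: sea milk wine milk
  position 31–34: sea milk wine milk
  position 41–44: sea milk wine milk
  position 52–55: sea milk wine milk

6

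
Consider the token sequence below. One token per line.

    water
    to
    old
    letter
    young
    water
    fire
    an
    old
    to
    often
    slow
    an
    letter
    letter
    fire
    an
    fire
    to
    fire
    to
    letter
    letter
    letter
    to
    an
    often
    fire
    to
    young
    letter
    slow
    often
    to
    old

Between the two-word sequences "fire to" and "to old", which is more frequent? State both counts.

"fire to": 3 occurrences
"to old": 2 occurrences

"fire to" (3 vs 2)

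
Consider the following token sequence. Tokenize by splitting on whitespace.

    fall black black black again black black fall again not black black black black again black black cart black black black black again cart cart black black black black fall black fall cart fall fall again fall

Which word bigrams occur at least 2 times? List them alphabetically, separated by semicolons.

again black; black again; black black; black fall; cart black; fall again; fall black

Bigram counts meeting the condition (at least 2 times):
  again black: 2
  black again: 3
  black black: 13
  black fall: 3
  cart black: 2
  fall again: 2
  fall black: 2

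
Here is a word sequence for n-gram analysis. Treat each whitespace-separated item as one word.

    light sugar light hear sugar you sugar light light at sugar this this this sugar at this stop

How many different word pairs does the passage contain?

18 tokens → 17 bigram windows in total.
Repeated bigrams (each contributes count−1 duplicates):
  sugar light: 2
  this this: 2
2 duplicate windows → 17 − 2 = 15 distinct.

15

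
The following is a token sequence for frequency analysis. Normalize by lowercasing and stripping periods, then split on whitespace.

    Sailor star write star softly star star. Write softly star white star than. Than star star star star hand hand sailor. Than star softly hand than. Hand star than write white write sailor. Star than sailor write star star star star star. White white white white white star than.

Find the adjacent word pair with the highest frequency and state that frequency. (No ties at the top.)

Bigram frequencies (highest first):
  star star: 8
  star than: 4
  white white: 4
  sailor star: 2
  star write: 2
  write star: 2
  … (21 more, each ≤ 2)

"star star", 8 times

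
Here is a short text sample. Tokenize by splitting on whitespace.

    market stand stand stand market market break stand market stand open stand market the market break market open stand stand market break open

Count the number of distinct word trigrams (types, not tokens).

20

23 tokens → 21 trigram windows in total.
Repeated trigrams (each contributes count−1 duplicates):
  stand stand market: 2
1 duplicate windows → 21 − 1 = 20 distinct.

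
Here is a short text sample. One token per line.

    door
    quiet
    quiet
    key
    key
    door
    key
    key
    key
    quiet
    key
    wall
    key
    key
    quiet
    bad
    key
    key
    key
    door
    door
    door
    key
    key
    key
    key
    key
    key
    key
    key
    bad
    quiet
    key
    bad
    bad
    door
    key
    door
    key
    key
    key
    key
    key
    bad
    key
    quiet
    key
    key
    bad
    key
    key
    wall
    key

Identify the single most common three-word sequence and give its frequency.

"key key key", 11 times

Trigram frequencies (highest first):
  key key key: 11
  door key key: 3
  key key bad: 3
  quiet key key: 2
  key key door: 2
  key door key: 2
  … (23 more, each ≤ 2)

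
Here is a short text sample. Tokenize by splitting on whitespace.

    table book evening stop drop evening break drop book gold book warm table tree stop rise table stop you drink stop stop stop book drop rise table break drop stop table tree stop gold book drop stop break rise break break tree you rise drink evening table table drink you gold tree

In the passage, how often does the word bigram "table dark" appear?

0

Scanning the 51 overlapping bigram windows for "table dark":
  (none found)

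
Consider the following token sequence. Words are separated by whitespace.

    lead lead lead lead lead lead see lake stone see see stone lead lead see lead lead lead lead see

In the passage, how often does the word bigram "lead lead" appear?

9

Scanning the 19 overlapping bigram windows for "lead lead":
  position 1–2: lead lead
  position 2–3: lead lead
  position 3–4: lead lead
  position 4–5: lead lead
  position 5–6: lead lead
  position 13–14: lead lead
  position 16–17: lead lead
  position 17–18: lead lead
  position 18–19: lead lead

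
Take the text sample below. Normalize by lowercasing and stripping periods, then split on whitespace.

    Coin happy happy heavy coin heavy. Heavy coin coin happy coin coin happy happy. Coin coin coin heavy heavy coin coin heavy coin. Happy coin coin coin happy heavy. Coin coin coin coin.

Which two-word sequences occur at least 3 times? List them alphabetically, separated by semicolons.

coin coin; coin happy; coin heavy; happy coin; heavy coin

Bigram counts meeting the condition (at least 3 times):
  coin coin: 10
  coin happy: 5
  coin heavy: 3
  happy coin: 3
  heavy coin: 5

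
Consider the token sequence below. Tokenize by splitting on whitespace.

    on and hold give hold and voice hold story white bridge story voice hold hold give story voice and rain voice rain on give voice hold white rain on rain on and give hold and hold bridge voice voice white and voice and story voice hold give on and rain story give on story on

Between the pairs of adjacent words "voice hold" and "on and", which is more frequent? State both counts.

"voice hold": 4 occurrences
"on and": 3 occurrences

"voice hold" (4 vs 3)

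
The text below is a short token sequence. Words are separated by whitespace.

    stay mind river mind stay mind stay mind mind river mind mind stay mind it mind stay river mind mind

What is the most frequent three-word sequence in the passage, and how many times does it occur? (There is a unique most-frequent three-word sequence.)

Trigram frequencies (highest first):
  mind stay mind: 3
  mind river mind: 2
  river mind mind: 2
  stay mind river: 1
  river mind stay: 1
  stay mind stay: 1
  … (8 more, each ≤ 1)

"mind stay mind", 3 times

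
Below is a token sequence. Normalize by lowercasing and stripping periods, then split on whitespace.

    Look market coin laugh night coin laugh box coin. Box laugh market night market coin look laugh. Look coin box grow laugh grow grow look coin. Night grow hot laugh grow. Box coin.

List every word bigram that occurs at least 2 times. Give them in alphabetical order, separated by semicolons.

Bigram counts meeting the condition (at least 2 times):
  box coin: 2
  coin box: 2
  coin laugh: 2
  laugh grow: 2
  look coin: 2
  market coin: 2

box coin; coin box; coin laugh; laugh grow; look coin; market coin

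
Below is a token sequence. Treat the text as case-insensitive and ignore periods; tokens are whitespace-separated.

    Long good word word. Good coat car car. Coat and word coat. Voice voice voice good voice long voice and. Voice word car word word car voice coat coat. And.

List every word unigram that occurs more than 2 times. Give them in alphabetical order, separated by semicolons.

and; car; coat; good; voice; word

Unigram counts meeting the condition (more than 2 times):
  and: 3
  car: 4
  coat: 5
  good: 3
  voice: 7
  word: 6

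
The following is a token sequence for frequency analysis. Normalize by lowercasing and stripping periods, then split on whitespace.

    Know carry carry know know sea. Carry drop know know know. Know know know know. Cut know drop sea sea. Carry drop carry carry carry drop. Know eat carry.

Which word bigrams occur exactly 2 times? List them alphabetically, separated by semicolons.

Bigram counts meeting the condition (exactly 2 times):
  drop know: 2
  sea carry: 2

drop know; sea carry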